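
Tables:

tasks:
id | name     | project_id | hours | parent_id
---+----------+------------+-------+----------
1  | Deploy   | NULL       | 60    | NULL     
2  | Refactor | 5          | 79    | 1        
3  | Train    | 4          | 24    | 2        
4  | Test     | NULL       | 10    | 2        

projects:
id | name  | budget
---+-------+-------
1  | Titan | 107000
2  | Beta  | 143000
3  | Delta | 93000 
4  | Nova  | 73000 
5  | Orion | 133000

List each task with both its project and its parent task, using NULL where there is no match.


Two LEFT JOINs from the same base table tasks: one to projects via project_id, one to tasks itself via parent_id. Both are LEFT so every task is preserved.
Match against projects:
  - task 1 (Deploy): project_id=NULL, no match -> kept with NULL
  - task 2 (Refactor): project_id=5 -> matches Orion
  - task 3 (Train): project_id=4 -> matches Nova
  - task 4 (Test): project_id=NULL, no match -> kept with NULL
Match against tasks (self):
  - task 1 (Deploy): parent_id=NULL -> NULL
  - task 2 (Refactor): parent_id=1 -> Deploy
  - task 3 (Train): parent_id=2 -> Refactor
  - task 4 (Test): parent_id=2 -> Refactor

SQL:
SELECT a.name, b.name AS project, c.name AS parent
FROM tasks a
LEFT JOIN projects b ON a.project_id = b.id
LEFT JOIN tasks c ON a.parent_id = c.id

Result:
name     | project | parent  
---------+---------+---------
Deploy   | NULL    | NULL    
Refactor | Orion   | Deploy  
Train    | Nova    | Refactor
Test     | NULL    | Refactor


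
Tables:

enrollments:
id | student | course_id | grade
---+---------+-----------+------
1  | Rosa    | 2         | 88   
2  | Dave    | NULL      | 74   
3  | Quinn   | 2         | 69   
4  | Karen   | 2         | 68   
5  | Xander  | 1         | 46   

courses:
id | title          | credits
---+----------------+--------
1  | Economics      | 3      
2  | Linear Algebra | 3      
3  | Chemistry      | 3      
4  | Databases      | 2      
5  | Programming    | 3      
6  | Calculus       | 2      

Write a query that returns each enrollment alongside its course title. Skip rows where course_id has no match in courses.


INNER JOIN keeps only enrollments rows whose course_id matches an id in courses. Walk through each enrollment:
  - enrollment 1 (Rosa): course_id=2 -> matches Linear Algebra
  - enrollment 2 (Dave): course_id=NULL, no match -> dropped
  - enrollment 3 (Quinn): course_id=2 -> matches Linear Algebra
  - enrollment 4 (Karen): course_id=2 -> matches Linear Algebra
  - enrollment 5 (Xander): course_id=1 -> matches Economics
So 1 of 5 rows is dropped.

SQL:
SELECT a.student, b.title AS course
FROM enrollments a
INNER JOIN courses b ON a.course_id = b.id

Result:
student | course        
--------+---------------
Rosa    | Linear Algebra
Quinn   | Linear Algebra
Karen   | Linear Algebra
Xander  | Economics     


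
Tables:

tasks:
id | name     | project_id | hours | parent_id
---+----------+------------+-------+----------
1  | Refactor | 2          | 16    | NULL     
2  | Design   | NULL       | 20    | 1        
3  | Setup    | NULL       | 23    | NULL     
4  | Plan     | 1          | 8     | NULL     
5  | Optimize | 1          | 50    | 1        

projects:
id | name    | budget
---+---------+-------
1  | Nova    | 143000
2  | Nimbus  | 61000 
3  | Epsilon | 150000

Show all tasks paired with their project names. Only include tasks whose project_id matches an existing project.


INNER JOIN keeps only tasks rows whose project_id matches an id in projects. Walk through each task:
  - task 1 (Refactor): project_id=2 -> matches Nimbus
  - task 2 (Design): project_id=NULL, no match -> dropped
  - task 3 (Setup): project_id=NULL, no match -> dropped
  - task 4 (Plan): project_id=1 -> matches Nova
  - task 5 (Optimize): project_id=1 -> matches Nova
So 2 of 5 rows are dropped.

SQL:
SELECT a.name, b.name AS project
FROM tasks a
INNER JOIN projects b ON a.project_id = b.id

Result:
name     | project
---------+--------
Refactor | Nimbus 
Plan     | Nova   
Optimize | Nova   


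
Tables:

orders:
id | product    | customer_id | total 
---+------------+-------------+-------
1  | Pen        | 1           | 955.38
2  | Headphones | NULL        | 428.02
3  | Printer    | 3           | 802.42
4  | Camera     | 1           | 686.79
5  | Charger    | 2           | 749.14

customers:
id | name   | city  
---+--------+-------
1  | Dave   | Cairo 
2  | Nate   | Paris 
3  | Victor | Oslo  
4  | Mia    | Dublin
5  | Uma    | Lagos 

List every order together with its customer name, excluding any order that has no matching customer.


INNER JOIN keeps only orders rows whose customer_id matches an id in customers. Walk through each order:
  - order 1 (Pen): customer_id=1 -> matches Dave
  - order 2 (Headphones): customer_id=NULL, no match -> dropped
  - order 3 (Printer): customer_id=3 -> matches Victor
  - order 4 (Camera): customer_id=1 -> matches Dave
  - order 5 (Charger): customer_id=2 -> matches Nate
So 1 of 5 rows is dropped.

SQL:
SELECT a.product, b.name AS customer
FROM orders a
INNER JOIN customers b ON a.customer_id = b.id

Result:
product | customer
--------+---------
Pen     | Dave    
Printer | Victor  
Camera  | Dave    
Charger | Nate    


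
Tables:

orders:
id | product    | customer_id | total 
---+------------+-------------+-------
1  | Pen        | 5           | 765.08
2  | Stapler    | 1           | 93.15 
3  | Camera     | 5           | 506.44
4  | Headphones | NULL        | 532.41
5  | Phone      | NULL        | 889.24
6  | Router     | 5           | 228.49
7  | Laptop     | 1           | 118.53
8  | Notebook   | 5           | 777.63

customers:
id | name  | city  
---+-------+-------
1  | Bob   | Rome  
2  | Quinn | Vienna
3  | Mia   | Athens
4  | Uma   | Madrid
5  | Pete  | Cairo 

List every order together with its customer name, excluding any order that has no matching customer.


INNER JOIN keeps only orders rows whose customer_id matches an id in customers. Walk through each order:
  - order 1 (Pen): customer_id=5 -> matches Pete
  - order 2 (Stapler): customer_id=1 -> matches Bob
  - order 3 (Camera): customer_id=5 -> matches Pete
  - order 4 (Headphones): customer_id=NULL, no match -> dropped
  - order 5 (Phone): customer_id=NULL, no match -> dropped
  - order 6 (Router): customer_id=5 -> matches Pete
  - order 7 (Laptop): customer_id=1 -> matches Bob
  - order 8 (Notebook): customer_id=5 -> matches Pete
So 2 of 8 rows are dropped.

SQL:
SELECT a.product, b.name AS customer
FROM orders a
INNER JOIN customers b ON a.customer_id = b.id

Result:
product  | customer
---------+---------
Pen      | Pete    
Stapler  | Bob     
Camera   | Pete    
Router   | Pete    
Laptop   | Bob     
Notebook | Pete    


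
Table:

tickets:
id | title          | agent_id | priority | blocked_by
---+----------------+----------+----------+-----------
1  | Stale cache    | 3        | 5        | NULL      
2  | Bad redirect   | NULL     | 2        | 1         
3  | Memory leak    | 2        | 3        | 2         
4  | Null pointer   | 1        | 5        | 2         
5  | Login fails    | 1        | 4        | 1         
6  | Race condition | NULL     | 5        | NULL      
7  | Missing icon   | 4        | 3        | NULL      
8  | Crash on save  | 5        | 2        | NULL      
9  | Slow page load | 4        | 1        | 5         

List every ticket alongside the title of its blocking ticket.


This is a self-join: tickets is joined to a second copy of itself, matching each row's blocked_by to another row's id. Use LEFT JOIN so rows with blocked_by=NULL are kept.
  - ticket 1 (Stale cache): blocked_by=NULL -> NULL
  - ticket 2 (Bad redirect): blocked_by=1 -> Stale cache
  - ticket 3 (Memory leak): blocked_by=2 -> Bad redirect
  - ticket 4 (Null pointer): blocked_by=2 -> Bad redirect
  - ticket 5 (Login fails): blocked_by=1 -> Stale cache
  - ticket 6 (Race condition): blocked_by=NULL -> NULL
  - ticket 7 (Missing icon): blocked_by=NULL -> NULL
  - ticket 8 (Crash on save): blocked_by=NULL -> NULL
  - ticket 9 (Slow page load): blocked_by=5 -> Login fails

SQL:
SELECT a.title AS item, b.title AS blocked_by
FROM tickets a
LEFT JOIN tickets b ON a.blocked_by = b.id

Result:
item           | blocked_by  
---------------+-------------
Stale cache    | NULL        
Bad redirect   | Stale cache 
Memory leak    | Bad redirect
Null pointer   | Bad redirect
Login fails    | Stale cache 
Race condition | NULL        
Missing icon   | NULL        
Crash on save  | NULL        
Slow page load | Login fails 


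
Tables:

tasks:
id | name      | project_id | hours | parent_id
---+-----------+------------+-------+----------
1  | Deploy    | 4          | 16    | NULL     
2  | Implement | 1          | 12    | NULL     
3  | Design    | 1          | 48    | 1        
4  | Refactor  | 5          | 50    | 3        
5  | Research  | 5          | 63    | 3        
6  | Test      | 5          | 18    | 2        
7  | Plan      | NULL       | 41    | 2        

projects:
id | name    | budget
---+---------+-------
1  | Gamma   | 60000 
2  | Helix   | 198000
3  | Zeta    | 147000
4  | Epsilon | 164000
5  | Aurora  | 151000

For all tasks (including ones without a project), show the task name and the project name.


LEFT JOIN keeps every row from tasks (the left table); where project_id has no match in projects, the project columns become NULL. Walk through each task:
  - task 1 (Deploy): project_id=4 -> matches Epsilon
  - task 2 (Implement): project_id=1 -> matches Gamma
  - task 3 (Design): project_id=1 -> matches Gamma
  - task 4 (Refactor): project_id=5 -> matches Aurora
  - task 5 (Research): project_id=5 -> matches Aurora
  - task 6 (Test): project_id=5 -> matches Aurora
  - task 7 (Plan): project_id=NULL, no match -> kept with NULL
All 7 rows appear; 1 has NULL project.

SQL:
SELECT a.name, b.name AS project
FROM tasks a
LEFT JOIN projects b ON a.project_id = b.id

Result:
name      | project
----------+--------
Deploy    | Epsilon
Implement | Gamma  
Design    | Gamma  
Refactor  | Aurora 
Research  | Aurora 
Test      | Aurora 
Plan      | NULL   


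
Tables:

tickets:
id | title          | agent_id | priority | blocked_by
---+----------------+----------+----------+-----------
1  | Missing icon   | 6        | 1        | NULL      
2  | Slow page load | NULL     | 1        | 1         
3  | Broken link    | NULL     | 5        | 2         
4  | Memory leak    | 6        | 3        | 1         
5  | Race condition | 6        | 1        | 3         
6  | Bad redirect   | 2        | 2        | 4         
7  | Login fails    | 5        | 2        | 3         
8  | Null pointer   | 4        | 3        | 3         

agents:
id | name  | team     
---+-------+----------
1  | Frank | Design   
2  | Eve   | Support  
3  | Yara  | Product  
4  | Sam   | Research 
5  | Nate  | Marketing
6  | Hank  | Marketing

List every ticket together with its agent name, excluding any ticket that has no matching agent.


INNER JOIN keeps only tickets rows whose agent_id matches an id in agents. Walk through each ticket:
  - ticket 1 (Missing icon): agent_id=6 -> matches Hank
  - ticket 2 (Slow page load): agent_id=NULL, no match -> dropped
  - ticket 3 (Broken link): agent_id=NULL, no match -> dropped
  - ticket 4 (Memory leak): agent_id=6 -> matches Hank
  - ticket 5 (Race condition): agent_id=6 -> matches Hank
  - ticket 6 (Bad redirect): agent_id=2 -> matches Eve
  - ticket 7 (Login fails): agent_id=5 -> matches Nate
  - ticket 8 (Null pointer): agent_id=4 -> matches Sam
So 2 of 8 rows are dropped.

SQL:
SELECT a.title, b.name AS agent
FROM tickets a
INNER JOIN agents b ON a.agent_id = b.id

Result:
title          | agent
---------------+------
Missing icon   | Hank 
Memory leak    | Hank 
Race condition | Hank 
Bad redirect   | Eve  
Login fails    | Nate 
Null pointer   | Sam  


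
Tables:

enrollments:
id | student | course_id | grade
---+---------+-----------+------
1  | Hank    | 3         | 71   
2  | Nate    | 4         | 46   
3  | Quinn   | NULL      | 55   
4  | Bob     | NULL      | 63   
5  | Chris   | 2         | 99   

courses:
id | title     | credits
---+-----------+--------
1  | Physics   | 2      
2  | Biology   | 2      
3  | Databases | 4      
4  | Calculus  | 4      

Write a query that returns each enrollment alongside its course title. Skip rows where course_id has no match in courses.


INNER JOIN keeps only enrollments rows whose course_id matches an id in courses. Walk through each enrollment:
  - enrollment 1 (Hank): course_id=3 -> matches Databases
  - enrollment 2 (Nate): course_id=4 -> matches Calculus
  - enrollment 3 (Quinn): course_id=NULL, no match -> dropped
  - enrollment 4 (Bob): course_id=NULL, no match -> dropped
  - enrollment 5 (Chris): course_id=2 -> matches Biology
So 2 of 5 rows are dropped.

SQL:
SELECT a.student, b.title AS course
FROM enrollments a
INNER JOIN courses b ON a.course_id = b.id

Result:
student | course   
--------+----------
Hank    | Databases
Nate    | Calculus 
Chris   | Biology  


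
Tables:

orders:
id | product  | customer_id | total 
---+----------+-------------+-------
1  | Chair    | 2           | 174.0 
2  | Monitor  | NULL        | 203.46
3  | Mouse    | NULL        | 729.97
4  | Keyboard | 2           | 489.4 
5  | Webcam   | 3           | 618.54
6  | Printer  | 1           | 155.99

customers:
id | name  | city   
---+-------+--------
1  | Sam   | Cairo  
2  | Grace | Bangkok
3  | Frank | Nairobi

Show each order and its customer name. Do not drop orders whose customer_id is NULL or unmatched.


LEFT JOIN keeps every row from orders (the left table); where customer_id has no match in customers, the customer columns become NULL. Walk through each order:
  - order 1 (Chair): customer_id=2 -> matches Grace
  - order 2 (Monitor): customer_id=NULL, no match -> kept with NULL
  - order 3 (Mouse): customer_id=NULL, no match -> kept with NULL
  - order 4 (Keyboard): customer_id=2 -> matches Grace
  - order 5 (Webcam): customer_id=3 -> matches Frank
  - order 6 (Printer): customer_id=1 -> matches Sam
All 6 rows appear; 2 have NULL customer.

SQL:
SELECT a.product, b.name AS customer
FROM orders a
LEFT JOIN customers b ON a.customer_id = b.id

Result:
product  | customer
---------+---------
Chair    | Grace   
Monitor  | NULL    
Mouse    | NULL    
Keyboard | Grace   
Webcam   | Frank   
Printer  | Sam     


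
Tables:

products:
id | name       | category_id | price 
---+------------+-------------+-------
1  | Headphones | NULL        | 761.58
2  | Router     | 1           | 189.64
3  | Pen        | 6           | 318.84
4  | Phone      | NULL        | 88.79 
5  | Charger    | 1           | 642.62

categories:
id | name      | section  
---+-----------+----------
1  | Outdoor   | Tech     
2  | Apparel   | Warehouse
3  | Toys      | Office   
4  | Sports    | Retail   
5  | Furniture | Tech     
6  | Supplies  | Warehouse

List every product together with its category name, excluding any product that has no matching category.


INNER JOIN keeps only products rows whose category_id matches an id in categories. Walk through each product:
  - product 1 (Headphones): category_id=NULL, no match -> dropped
  - product 2 (Router): category_id=1 -> matches Outdoor
  - product 3 (Pen): category_id=6 -> matches Supplies
  - product 4 (Phone): category_id=NULL, no match -> dropped
  - product 5 (Charger): category_id=1 -> matches Outdoor
So 2 of 5 rows are dropped.

SQL:
SELECT a.name, b.name AS category
FROM products a
INNER JOIN categories b ON a.category_id = b.id

Result:
name    | category
--------+---------
Router  | Outdoor 
Pen     | Supplies
Charger | Outdoor 


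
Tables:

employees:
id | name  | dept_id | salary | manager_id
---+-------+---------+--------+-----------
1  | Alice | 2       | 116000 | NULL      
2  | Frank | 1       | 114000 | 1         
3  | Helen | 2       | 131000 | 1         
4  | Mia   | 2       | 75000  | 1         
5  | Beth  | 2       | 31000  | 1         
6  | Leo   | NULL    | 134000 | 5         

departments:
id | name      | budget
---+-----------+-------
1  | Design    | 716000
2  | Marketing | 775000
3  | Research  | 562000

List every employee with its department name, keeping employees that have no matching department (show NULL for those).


LEFT JOIN keeps every row from employees (the left table); where dept_id has no match in departments, the department columns become NULL. Walk through each employee:
  - employee 1 (Alice): dept_id=2 -> matches Marketing
  - employee 2 (Frank): dept_id=1 -> matches Design
  - employee 3 (Helen): dept_id=2 -> matches Marketing
  - employee 4 (Mia): dept_id=2 -> matches Marketing
  - employee 5 (Beth): dept_id=2 -> matches Marketing
  - employee 6 (Leo): dept_id=NULL, no match -> kept with NULL
All 6 rows appear; 1 has NULL department.

SQL:
SELECT a.name, b.name AS department
FROM employees a
LEFT JOIN departments b ON a.dept_id = b.id

Result:
name  | department
------+-----------
Alice | Marketing 
Frank | Design    
Helen | Marketing 
Mia   | Marketing 
Beth  | Marketing 
Leo   | NULL      


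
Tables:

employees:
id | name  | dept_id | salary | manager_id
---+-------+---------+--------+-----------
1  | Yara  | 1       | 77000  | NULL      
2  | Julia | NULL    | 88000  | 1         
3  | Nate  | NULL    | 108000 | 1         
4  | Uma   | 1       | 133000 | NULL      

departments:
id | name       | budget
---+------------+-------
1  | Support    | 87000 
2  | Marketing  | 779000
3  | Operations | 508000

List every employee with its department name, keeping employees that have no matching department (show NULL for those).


LEFT JOIN keeps every row from employees (the left table); where dept_id has no match in departments, the department columns become NULL. Walk through each employee:
  - employee 1 (Yara): dept_id=1 -> matches Support
  - employee 2 (Julia): dept_id=NULL, no match -> kept with NULL
  - employee 3 (Nate): dept_id=NULL, no match -> kept with NULL
  - employee 4 (Uma): dept_id=1 -> matches Support
All 4 rows appear; 2 have NULL department.

SQL:
SELECT a.name, b.name AS department
FROM employees a
LEFT JOIN departments b ON a.dept_id = b.id

Result:
name  | department
------+-----------
Yara  | Support   
Julia | NULL      
Nate  | NULL      
Uma   | Support   


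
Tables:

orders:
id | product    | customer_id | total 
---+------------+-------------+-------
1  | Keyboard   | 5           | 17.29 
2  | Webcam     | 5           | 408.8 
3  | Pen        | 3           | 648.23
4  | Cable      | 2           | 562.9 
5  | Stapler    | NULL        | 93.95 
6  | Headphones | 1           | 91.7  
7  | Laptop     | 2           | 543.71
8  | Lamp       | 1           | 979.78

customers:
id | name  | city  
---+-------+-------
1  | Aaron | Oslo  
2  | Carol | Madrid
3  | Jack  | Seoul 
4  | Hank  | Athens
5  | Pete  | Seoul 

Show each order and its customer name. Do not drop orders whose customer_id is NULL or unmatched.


LEFT JOIN keeps every row from orders (the left table); where customer_id has no match in customers, the customer columns become NULL. Walk through each order:
  - order 1 (Keyboard): customer_id=5 -> matches Pete
  - order 2 (Webcam): customer_id=5 -> matches Pete
  - order 3 (Pen): customer_id=3 -> matches Jack
  - order 4 (Cable): customer_id=2 -> matches Carol
  - order 5 (Stapler): customer_id=NULL, no match -> kept with NULL
  - order 6 (Headphones): customer_id=1 -> matches Aaron
  - order 7 (Laptop): customer_id=2 -> matches Carol
  - order 8 (Lamp): customer_id=1 -> matches Aaron
All 8 rows appear; 1 has NULL customer.

SQL:
SELECT a.product, b.name AS customer
FROM orders a
LEFT JOIN customers b ON a.customer_id = b.id

Result:
product    | customer
-----------+---------
Keyboard   | Pete    
Webcam     | Pete    
Pen        | Jack    
Cable      | Carol   
Stapler    | NULL    
Headphones | Aaron   
Laptop     | Carol   
Lamp       | Aaron   


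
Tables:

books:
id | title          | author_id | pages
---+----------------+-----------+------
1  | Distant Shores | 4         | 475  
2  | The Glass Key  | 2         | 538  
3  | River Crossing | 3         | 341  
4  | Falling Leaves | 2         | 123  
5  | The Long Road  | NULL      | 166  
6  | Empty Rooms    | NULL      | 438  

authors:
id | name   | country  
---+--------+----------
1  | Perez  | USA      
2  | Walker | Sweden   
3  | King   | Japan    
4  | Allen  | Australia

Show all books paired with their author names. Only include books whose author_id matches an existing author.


INNER JOIN keeps only books rows whose author_id matches an id in authors. Walk through each book:
  - book 1 (Distant Shores): author_id=4 -> matches Allen
  - book 2 (The Glass Key): author_id=2 -> matches Walker
  - book 3 (River Crossing): author_id=3 -> matches King
  - book 4 (Falling Leaves): author_id=2 -> matches Walker
  - book 5 (The Long Road): author_id=NULL, no match -> dropped
  - book 6 (Empty Rooms): author_id=NULL, no match -> dropped
So 2 of 6 rows are dropped.

SQL:
SELECT a.title, b.name AS author
FROM books a
INNER JOIN authors b ON a.author_id = b.id

Result:
title          | author
---------------+-------
Distant Shores | Allen 
The Glass Key  | Walker
River Crossing | King  
Falling Leaves | Walker


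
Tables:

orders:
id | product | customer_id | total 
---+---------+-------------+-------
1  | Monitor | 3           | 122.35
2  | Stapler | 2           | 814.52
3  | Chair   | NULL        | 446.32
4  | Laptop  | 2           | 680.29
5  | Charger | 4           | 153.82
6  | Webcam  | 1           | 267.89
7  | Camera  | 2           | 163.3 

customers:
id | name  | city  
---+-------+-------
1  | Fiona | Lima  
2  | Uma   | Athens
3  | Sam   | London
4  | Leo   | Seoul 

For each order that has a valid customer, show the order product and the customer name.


INNER JOIN keeps only orders rows whose customer_id matches an id in customers. Walk through each order:
  - order 1 (Monitor): customer_id=3 -> matches Sam
  - order 2 (Stapler): customer_id=2 -> matches Uma
  - order 3 (Chair): customer_id=NULL, no match -> dropped
  - order 4 (Laptop): customer_id=2 -> matches Uma
  - order 5 (Charger): customer_id=4 -> matches Leo
  - order 6 (Webcam): customer_id=1 -> matches Fiona
  - order 7 (Camera): customer_id=2 -> matches Uma
So 1 of 7 rows is dropped.

SQL:
SELECT a.product, b.name AS customer
FROM orders a
INNER JOIN customers b ON a.customer_id = b.id

Result:
product | customer
--------+---------
Monitor | Sam     
Stapler | Uma     
Laptop  | Uma     
Charger | Leo     
Webcam  | Fiona   
Camera  | Uma     


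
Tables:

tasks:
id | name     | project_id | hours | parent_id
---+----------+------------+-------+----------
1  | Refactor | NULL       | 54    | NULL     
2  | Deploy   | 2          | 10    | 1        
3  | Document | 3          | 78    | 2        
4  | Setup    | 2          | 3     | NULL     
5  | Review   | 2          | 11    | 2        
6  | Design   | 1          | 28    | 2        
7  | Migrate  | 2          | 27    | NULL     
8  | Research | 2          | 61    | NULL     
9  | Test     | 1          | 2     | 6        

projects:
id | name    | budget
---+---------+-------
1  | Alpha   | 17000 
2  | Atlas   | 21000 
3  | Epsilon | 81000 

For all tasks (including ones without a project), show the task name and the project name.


LEFT JOIN keeps every row from tasks (the left table); where project_id has no match in projects, the project columns become NULL. Walk through each task:
  - task 1 (Refactor): project_id=NULL, no match -> kept with NULL
  - task 2 (Deploy): project_id=2 -> matches Atlas
  - task 3 (Document): project_id=3 -> matches Epsilon
  - task 4 (Setup): project_id=2 -> matches Atlas
  - task 5 (Review): project_id=2 -> matches Atlas
  - task 6 (Design): project_id=1 -> matches Alpha
  - task 7 (Migrate): project_id=2 -> matches Atlas
  - task 8 (Research): project_id=2 -> matches Atlas
  - task 9 (Test): project_id=1 -> matches Alpha
All 9 rows appear; 1 has NULL project.

SQL:
SELECT a.name, b.name AS project
FROM tasks a
LEFT JOIN projects b ON a.project_id = b.id

Result:
name     | project
---------+--------
Refactor | NULL   
Deploy   | Atlas  
Document | Epsilon
Setup    | Atlas  
Review   | Atlas  
Design   | Alpha  
Migrate  | Atlas  
Research | Atlas  
Test     | Alpha  


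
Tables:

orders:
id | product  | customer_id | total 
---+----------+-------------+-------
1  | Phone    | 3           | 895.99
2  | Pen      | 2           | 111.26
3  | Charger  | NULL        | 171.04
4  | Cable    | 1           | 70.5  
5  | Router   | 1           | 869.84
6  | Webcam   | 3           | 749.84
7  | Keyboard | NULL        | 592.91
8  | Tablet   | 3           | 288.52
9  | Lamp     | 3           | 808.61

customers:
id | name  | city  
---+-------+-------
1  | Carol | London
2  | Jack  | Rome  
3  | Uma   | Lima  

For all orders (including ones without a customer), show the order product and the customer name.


LEFT JOIN keeps every row from orders (the left table); where customer_id has no match in customers, the customer columns become NULL. Walk through each order:
  - order 1 (Phone): customer_id=3 -> matches Uma
  - order 2 (Pen): customer_id=2 -> matches Jack
  - order 3 (Charger): customer_id=NULL, no match -> kept with NULL
  - order 4 (Cable): customer_id=1 -> matches Carol
  - order 5 (Router): customer_id=1 -> matches Carol
  - order 6 (Webcam): customer_id=3 -> matches Uma
  - order 7 (Keyboard): customer_id=NULL, no match -> kept with NULL
  - order 8 (Tablet): customer_id=3 -> matches Uma
  - order 9 (Lamp): customer_id=3 -> matches Uma
All 9 rows appear; 2 have NULL customer.

SQL:
SELECT a.product, b.name AS customer
FROM orders a
LEFT JOIN customers b ON a.customer_id = b.id

Result:
product  | customer
---------+---------
Phone    | Uma     
Pen      | Jack    
Charger  | NULL    
Cable    | Carol   
Router   | Carol   
Webcam   | Uma     
Keyboard | NULL    
Tablet   | Uma     
Lamp     | Uma     


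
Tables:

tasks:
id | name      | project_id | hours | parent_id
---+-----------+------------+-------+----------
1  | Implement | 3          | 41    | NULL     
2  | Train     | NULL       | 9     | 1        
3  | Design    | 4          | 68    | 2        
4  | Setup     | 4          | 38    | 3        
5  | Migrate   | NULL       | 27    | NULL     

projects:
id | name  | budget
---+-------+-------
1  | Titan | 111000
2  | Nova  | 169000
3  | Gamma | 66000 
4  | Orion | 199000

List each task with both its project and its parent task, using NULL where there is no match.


Two LEFT JOINs from the same base table tasks: one to projects via project_id, one to tasks itself via parent_id. Both are LEFT so every task is preserved.
Match against projects:
  - task 1 (Implement): project_id=3 -> matches Gamma
  - task 2 (Train): project_id=NULL, no match -> kept with NULL
  - task 3 (Design): project_id=4 -> matches Orion
  - task 4 (Setup): project_id=4 -> matches Orion
  - task 5 (Migrate): project_id=NULL, no match -> kept with NULL
Match against tasks (self):
  - task 1 (Implement): parent_id=NULL -> NULL
  - task 2 (Train): parent_id=1 -> Implement
  - task 3 (Design): parent_id=2 -> Train
  - task 4 (Setup): parent_id=3 -> Design
  - task 5 (Migrate): parent_id=NULL -> NULL

SQL:
SELECT a.name, b.name AS project, c.name AS parent
FROM tasks a
LEFT JOIN projects b ON a.project_id = b.id
LEFT JOIN tasks c ON a.parent_id = c.id

Result:
name      | project | parent   
----------+---------+----------
Implement | Gamma   | NULL     
Train     | NULL    | Implement
Design    | Orion   | Train    
Setup     | Orion   | Design   
Migrate   | NULL    | NULL     


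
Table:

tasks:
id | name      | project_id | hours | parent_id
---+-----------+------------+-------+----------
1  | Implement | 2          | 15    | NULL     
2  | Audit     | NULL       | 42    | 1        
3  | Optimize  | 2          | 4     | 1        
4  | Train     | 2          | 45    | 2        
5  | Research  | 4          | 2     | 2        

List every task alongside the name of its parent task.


This is a self-join: tasks is joined to a second copy of itself, matching each row's parent_id to another row's id. Use LEFT JOIN so rows with parent_id=NULL are kept.
  - task 1 (Implement): parent_id=NULL -> NULL
  - task 2 (Audit): parent_id=1 -> Implement
  - task 3 (Optimize): parent_id=1 -> Implement
  - task 4 (Train): parent_id=2 -> Audit
  - task 5 (Research): parent_id=2 -> Audit

SQL:
SELECT a.name AS item, b.name AS parent
FROM tasks a
LEFT JOIN tasks b ON a.parent_id = b.id

Result:
item      | parent   
----------+----------
Implement | NULL     
Audit     | Implement
Optimize  | Implement
Train     | Audit    
Research  | Audit    


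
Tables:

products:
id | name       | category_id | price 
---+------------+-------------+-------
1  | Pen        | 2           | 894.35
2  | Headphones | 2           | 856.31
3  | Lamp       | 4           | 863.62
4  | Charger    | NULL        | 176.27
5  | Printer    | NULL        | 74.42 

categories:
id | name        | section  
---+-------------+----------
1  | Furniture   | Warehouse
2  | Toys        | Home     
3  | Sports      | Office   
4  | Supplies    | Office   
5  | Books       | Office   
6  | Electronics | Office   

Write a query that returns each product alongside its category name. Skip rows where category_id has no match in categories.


INNER JOIN keeps only products rows whose category_id matches an id in categories. Walk through each product:
  - product 1 (Pen): category_id=2 -> matches Toys
  - product 2 (Headphones): category_id=2 -> matches Toys
  - product 3 (Lamp): category_id=4 -> matches Supplies
  - product 4 (Charger): category_id=NULL, no match -> dropped
  - product 5 (Printer): category_id=NULL, no match -> dropped
So 2 of 5 rows are dropped.

SQL:
SELECT a.name, b.name AS category
FROM products a
INNER JOIN categories b ON a.category_id = b.id

Result:
name       | category
-----------+---------
Pen        | Toys    
Headphones | Toys    
Lamp       | Supplies


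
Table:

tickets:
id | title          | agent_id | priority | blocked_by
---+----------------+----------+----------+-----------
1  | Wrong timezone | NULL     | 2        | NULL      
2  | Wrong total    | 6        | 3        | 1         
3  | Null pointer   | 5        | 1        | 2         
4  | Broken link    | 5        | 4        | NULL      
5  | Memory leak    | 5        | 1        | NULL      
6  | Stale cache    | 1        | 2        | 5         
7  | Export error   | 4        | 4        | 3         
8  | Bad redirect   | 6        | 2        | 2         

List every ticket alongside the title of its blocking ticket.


This is a self-join: tickets is joined to a second copy of itself, matching each row's blocked_by to another row's id. Use LEFT JOIN so rows with blocked_by=NULL are kept.
  - ticket 1 (Wrong timezone): blocked_by=NULL -> NULL
  - ticket 2 (Wrong total): blocked_by=1 -> Wrong timezone
  - ticket 3 (Null pointer): blocked_by=2 -> Wrong total
  - ticket 4 (Broken link): blocked_by=NULL -> NULL
  - ticket 5 (Memory leak): blocked_by=NULL -> NULL
  - ticket 6 (Stale cache): blocked_by=5 -> Memory leak
  - ticket 7 (Export error): blocked_by=3 -> Null pointer
  - ticket 8 (Bad redirect): blocked_by=2 -> Wrong total

SQL:
SELECT a.title AS item, b.title AS blocked_by
FROM tickets a
LEFT JOIN tickets b ON a.blocked_by = b.id

Result:
item           | blocked_by    
---------------+---------------
Wrong timezone | NULL          
Wrong total    | Wrong timezone
Null pointer   | Wrong total   
Broken link    | NULL          
Memory leak    | NULL          
Stale cache    | Memory leak   
Export error   | Null pointer  
Bad redirect   | Wrong total   


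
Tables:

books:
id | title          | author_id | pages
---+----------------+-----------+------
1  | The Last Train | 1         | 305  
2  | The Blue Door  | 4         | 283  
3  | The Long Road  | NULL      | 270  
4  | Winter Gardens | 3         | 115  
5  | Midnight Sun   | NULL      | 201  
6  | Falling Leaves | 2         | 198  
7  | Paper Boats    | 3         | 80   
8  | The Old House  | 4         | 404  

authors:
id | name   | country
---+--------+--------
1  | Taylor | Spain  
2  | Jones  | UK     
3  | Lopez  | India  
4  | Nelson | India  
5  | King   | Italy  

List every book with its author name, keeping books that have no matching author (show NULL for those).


LEFT JOIN keeps every row from books (the left table); where author_id has no match in authors, the author columns become NULL. Walk through each book:
  - book 1 (The Last Train): author_id=1 -> matches Taylor
  - book 2 (The Blue Door): author_id=4 -> matches Nelson
  - book 3 (The Long Road): author_id=NULL, no match -> kept with NULL
  - book 4 (Winter Gardens): author_id=3 -> matches Lopez
  - book 5 (Midnight Sun): author_id=NULL, no match -> kept with NULL
  - book 6 (Falling Leaves): author_id=2 -> matches Jones
  - book 7 (Paper Boats): author_id=3 -> matches Lopez
  - book 8 (The Old House): author_id=4 -> matches Nelson
All 8 rows appear; 2 have NULL author.

SQL:
SELECT a.title, b.name AS author
FROM books a
LEFT JOIN authors b ON a.author_id = b.id

Result:
title          | author
---------------+-------
The Last Train | Taylor
The Blue Door  | Nelson
The Long Road  | NULL  
Winter Gardens | Lopez 
Midnight Sun   | NULL  
Falling Leaves | Jones 
Paper Boats    | Lopez 
The Old House  | Nelson


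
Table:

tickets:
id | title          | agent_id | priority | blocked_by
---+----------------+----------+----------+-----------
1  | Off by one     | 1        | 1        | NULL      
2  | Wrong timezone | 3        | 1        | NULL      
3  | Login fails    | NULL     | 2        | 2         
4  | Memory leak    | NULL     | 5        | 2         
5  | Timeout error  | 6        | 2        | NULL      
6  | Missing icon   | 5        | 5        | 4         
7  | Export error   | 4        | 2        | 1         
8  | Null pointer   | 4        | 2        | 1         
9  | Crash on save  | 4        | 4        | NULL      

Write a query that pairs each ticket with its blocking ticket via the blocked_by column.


This is a self-join: tickets is joined to a second copy of itself, matching each row's blocked_by to another row's id. Use LEFT JOIN so rows with blocked_by=NULL are kept.
  - ticket 1 (Off by one): blocked_by=NULL -> NULL
  - ticket 2 (Wrong timezone): blocked_by=NULL -> NULL
  - ticket 3 (Login fails): blocked_by=2 -> Wrong timezone
  - ticket 4 (Memory leak): blocked_by=2 -> Wrong timezone
  - ticket 5 (Timeout error): blocked_by=NULL -> NULL
  - ticket 6 (Missing icon): blocked_by=4 -> Memory leak
  - ticket 7 (Export error): blocked_by=1 -> Off by one
  - ticket 8 (Null pointer): blocked_by=1 -> Off by one
  - ticket 9 (Crash on save): blocked_by=NULL -> NULL

SQL:
SELECT a.title AS item, b.title AS blocked_by
FROM tickets a
LEFT JOIN tickets b ON a.blocked_by = b.id

Result:
item           | blocked_by    
---------------+---------------
Off by one     | NULL          
Wrong timezone | NULL          
Login fails    | Wrong timezone
Memory leak    | Wrong timezone
Timeout error  | NULL          
Missing icon   | Memory leak   
Export error   | Off by one    
Null pointer   | Off by one    
Crash on save  | NULL          


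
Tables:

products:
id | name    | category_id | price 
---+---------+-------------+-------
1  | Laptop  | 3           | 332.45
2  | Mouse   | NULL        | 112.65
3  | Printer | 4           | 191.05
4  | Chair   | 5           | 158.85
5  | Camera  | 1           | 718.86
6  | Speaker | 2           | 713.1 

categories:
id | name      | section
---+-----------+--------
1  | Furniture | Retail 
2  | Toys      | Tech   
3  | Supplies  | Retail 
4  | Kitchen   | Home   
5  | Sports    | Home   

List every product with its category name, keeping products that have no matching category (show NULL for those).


LEFT JOIN keeps every row from products (the left table); where category_id has no match in categories, the category columns become NULL. Walk through each product:
  - product 1 (Laptop): category_id=3 -> matches Supplies
  - product 2 (Mouse): category_id=NULL, no match -> kept with NULL
  - product 3 (Printer): category_id=4 -> matches Kitchen
  - product 4 (Chair): category_id=5 -> matches Sports
  - product 5 (Camera): category_id=1 -> matches Furniture
  - product 6 (Speaker): category_id=2 -> matches Toys
All 6 rows appear; 1 has NULL category.

SQL:
SELECT a.name, b.name AS category
FROM products a
LEFT JOIN categories b ON a.category_id = b.id

Result:
name    | category 
--------+----------
Laptop  | Supplies 
Mouse   | NULL     
Printer | Kitchen  
Chair   | Sports   
Camera  | Furniture
Speaker | Toys     


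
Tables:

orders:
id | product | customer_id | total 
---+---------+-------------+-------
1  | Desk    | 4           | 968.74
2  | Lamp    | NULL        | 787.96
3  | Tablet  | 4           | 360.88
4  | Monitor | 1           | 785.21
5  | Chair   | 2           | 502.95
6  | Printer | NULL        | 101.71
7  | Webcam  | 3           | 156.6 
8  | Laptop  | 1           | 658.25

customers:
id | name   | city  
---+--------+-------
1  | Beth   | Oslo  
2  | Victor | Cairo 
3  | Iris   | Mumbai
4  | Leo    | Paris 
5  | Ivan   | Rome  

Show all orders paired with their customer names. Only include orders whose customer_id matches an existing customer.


INNER JOIN keeps only orders rows whose customer_id matches an id in customers. Walk through each order:
  - order 1 (Desk): customer_id=4 -> matches Leo
  - order 2 (Lamp): customer_id=NULL, no match -> dropped
  - order 3 (Tablet): customer_id=4 -> matches Leo
  - order 4 (Monitor): customer_id=1 -> matches Beth
  - order 5 (Chair): customer_id=2 -> matches Victor
  - order 6 (Printer): customer_id=NULL, no match -> dropped
  - order 7 (Webcam): customer_id=3 -> matches Iris
  - order 8 (Laptop): customer_id=1 -> matches Beth
So 2 of 8 rows are dropped.

SQL:
SELECT a.product, b.name AS customer
FROM orders a
INNER JOIN customers b ON a.customer_id = b.id

Result:
product | customer
--------+---------
Desk    | Leo     
Tablet  | Leo     
Monitor | Beth    
Chair   | Victor  
Webcam  | Iris    
Laptop  | Beth    


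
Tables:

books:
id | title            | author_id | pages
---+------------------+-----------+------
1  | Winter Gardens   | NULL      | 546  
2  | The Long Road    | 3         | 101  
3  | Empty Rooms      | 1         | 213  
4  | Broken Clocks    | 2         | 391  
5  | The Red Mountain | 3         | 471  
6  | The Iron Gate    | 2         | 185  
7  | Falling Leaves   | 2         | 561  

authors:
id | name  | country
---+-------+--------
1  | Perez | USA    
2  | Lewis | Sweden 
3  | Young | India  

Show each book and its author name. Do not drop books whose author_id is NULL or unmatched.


LEFT JOIN keeps every row from books (the left table); where author_id has no match in authors, the author columns become NULL. Walk through each book:
  - book 1 (Winter Gardens): author_id=NULL, no match -> kept with NULL
  - book 2 (The Long Road): author_id=3 -> matches Young
  - book 3 (Empty Rooms): author_id=1 -> matches Perez
  - book 4 (Broken Clocks): author_id=2 -> matches Lewis
  - book 5 (The Red Mountain): author_id=3 -> matches Young
  - book 6 (The Iron Gate): author_id=2 -> matches Lewis
  - book 7 (Falling Leaves): author_id=2 -> matches Lewis
All 7 rows appear; 1 has NULL author.

SQL:
SELECT a.title, b.name AS author
FROM books a
LEFT JOIN authors b ON a.author_id = b.id

Result:
title            | author
-----------------+-------
Winter Gardens   | NULL  
The Long Road    | Young 
Empty Rooms      | Perez 
Broken Clocks    | Lewis 
The Red Mountain | Young 
The Iron Gate    | Lewis 
Falling Leaves   | Lewis 


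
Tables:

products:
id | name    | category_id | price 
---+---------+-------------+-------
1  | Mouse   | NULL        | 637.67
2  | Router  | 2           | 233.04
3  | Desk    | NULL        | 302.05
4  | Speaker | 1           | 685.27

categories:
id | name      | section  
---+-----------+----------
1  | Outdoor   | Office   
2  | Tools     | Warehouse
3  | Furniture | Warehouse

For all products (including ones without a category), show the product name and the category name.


LEFT JOIN keeps every row from products (the left table); where category_id has no match in categories, the category columns become NULL. Walk through each product:
  - product 1 (Mouse): category_id=NULL, no match -> kept with NULL
  - product 2 (Router): category_id=2 -> matches Tools
  - product 3 (Desk): category_id=NULL, no match -> kept with NULL
  - product 4 (Speaker): category_id=1 -> matches Outdoor
All 4 rows appear; 2 have NULL category.

SQL:
SELECT a.name, b.name AS category
FROM products a
LEFT JOIN categories b ON a.category_id = b.id

Result:
name    | category
--------+---------
Mouse   | NULL    
Router  | Tools   
Desk    | NULL    
Speaker | Outdoor 
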